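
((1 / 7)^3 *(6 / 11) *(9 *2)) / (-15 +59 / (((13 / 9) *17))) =-1989 / 875336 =-0.00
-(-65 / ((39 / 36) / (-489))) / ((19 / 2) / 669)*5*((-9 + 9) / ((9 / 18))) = 0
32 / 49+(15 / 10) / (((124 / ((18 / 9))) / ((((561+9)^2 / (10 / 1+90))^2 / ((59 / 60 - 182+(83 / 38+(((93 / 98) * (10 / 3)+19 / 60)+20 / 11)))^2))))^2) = 17396863423848884728804219659331 / 357956815584574284890055665792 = 48.60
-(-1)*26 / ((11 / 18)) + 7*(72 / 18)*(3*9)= 8784 / 11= 798.55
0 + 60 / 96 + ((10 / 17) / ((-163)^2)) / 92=0.63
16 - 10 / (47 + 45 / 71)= 26701 / 1691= 15.79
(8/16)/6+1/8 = 5/24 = 0.21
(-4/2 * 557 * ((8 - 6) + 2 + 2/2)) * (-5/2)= 13925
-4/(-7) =4/7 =0.57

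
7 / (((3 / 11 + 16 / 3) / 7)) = 1617 / 185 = 8.74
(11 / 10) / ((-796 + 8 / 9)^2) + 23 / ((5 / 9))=41.40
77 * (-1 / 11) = -7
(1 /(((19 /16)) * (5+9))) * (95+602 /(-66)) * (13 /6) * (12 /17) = 589472 /74613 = 7.90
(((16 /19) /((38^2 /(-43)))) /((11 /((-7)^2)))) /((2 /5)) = -21070 /75449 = -0.28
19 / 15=1.27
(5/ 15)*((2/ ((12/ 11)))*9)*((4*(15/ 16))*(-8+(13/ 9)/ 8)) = -30965/ 192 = -161.28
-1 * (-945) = 945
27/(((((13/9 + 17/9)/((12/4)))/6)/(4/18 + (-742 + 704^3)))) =50871504060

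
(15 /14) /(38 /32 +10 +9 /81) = 1080 /11389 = 0.09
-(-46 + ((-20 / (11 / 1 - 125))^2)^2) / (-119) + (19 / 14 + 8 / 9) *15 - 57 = -59532306973 / 2512328238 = -23.70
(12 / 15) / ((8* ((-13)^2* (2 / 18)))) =9 / 1690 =0.01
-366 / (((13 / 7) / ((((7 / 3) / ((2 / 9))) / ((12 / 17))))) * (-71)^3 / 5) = 762195 / 18611372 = 0.04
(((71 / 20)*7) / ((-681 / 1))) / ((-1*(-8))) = -497 / 108960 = -0.00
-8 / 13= -0.62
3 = 3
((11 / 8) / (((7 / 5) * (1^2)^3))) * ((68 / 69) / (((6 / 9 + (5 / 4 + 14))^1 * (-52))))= -935 / 799526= -0.00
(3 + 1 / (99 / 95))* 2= 784 / 99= 7.92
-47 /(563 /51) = -2397 /563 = -4.26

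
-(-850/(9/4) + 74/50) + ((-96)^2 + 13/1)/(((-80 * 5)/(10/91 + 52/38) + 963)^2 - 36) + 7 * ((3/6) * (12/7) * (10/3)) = 396.32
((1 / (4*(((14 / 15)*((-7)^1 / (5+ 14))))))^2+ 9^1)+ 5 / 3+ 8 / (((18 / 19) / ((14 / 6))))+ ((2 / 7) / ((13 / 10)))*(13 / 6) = 130173235 / 4148928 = 31.38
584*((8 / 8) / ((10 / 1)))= 292 / 5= 58.40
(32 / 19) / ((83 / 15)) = 480 / 1577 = 0.30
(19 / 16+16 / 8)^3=132651 / 4096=32.39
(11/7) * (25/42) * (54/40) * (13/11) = 585/392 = 1.49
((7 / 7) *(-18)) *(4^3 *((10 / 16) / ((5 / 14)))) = -2016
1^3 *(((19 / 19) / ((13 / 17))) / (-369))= -17 / 4797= -0.00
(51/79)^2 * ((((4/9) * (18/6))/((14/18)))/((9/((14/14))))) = 0.08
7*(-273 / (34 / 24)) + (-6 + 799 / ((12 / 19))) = -18331 / 204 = -89.86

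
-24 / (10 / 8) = -96 / 5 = -19.20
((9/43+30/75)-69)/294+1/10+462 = 29194637/63210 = 461.87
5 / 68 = 0.07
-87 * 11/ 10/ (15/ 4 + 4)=-1914/ 155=-12.35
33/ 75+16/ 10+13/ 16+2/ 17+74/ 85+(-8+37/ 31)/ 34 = 767427/ 210800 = 3.64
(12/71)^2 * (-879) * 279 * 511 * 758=-13678726817952/5041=-2713494706.99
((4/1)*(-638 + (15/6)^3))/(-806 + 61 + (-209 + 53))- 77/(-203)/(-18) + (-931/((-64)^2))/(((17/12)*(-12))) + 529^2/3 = 89852085924539/963219456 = 93283.09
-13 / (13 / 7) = -7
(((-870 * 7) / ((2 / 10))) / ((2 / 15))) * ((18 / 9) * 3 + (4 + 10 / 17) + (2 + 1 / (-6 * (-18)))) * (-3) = 586898375 / 68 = 8630858.46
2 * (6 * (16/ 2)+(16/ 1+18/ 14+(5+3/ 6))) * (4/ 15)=37.75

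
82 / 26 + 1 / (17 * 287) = 200052 / 63427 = 3.15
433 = 433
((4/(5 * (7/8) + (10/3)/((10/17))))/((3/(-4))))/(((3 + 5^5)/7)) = -112/94231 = -0.00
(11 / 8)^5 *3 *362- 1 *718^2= -8358894523 / 16384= -510186.43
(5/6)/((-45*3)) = -0.01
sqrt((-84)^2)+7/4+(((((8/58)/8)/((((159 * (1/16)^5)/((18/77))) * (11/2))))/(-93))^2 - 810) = -4718292052023312241/6514752701704324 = -724.25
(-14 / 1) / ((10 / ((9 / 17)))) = -63 / 85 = -0.74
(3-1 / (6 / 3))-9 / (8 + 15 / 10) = 59 / 38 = 1.55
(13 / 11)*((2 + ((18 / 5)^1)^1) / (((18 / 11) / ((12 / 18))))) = 364 / 135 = 2.70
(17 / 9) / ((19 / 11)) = 1.09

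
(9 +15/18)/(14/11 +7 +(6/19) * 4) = 12331/11958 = 1.03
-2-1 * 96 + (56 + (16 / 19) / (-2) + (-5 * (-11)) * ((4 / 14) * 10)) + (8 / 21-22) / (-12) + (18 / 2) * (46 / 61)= 2572499 / 20862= 123.31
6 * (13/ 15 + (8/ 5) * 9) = 458/ 5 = 91.60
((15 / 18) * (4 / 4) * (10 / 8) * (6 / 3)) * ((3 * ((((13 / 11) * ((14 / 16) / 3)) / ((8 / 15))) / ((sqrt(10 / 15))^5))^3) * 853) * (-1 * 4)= -4393109343065625 * sqrt(6) / 89321897984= -120472.99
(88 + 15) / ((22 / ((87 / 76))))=8961 / 1672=5.36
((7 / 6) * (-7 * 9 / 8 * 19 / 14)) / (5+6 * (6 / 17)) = -1.75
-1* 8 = -8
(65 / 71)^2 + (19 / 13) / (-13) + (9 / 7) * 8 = 65666610 / 5963503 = 11.01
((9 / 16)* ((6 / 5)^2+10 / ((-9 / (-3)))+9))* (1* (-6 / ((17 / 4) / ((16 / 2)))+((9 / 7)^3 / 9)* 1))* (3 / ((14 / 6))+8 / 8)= -199820421 / 1020425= -195.82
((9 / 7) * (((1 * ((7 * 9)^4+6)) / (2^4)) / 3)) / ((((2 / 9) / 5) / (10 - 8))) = 2126650545 / 112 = 18987951.29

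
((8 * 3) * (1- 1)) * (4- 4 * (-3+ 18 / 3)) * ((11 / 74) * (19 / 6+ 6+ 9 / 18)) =0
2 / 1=2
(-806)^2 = 649636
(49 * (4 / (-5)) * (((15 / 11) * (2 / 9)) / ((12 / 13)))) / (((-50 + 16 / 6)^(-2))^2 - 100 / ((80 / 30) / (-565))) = -517991705504 / 852841426049019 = -0.00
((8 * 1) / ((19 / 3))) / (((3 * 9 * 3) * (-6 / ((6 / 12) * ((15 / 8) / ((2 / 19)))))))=-0.02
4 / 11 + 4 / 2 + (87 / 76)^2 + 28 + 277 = 19611915 / 63536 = 308.67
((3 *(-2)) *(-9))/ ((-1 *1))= -54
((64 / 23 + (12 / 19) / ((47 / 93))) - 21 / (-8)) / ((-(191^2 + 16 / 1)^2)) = -1093879 / 218868679150808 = -0.00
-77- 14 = -91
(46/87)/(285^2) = 0.00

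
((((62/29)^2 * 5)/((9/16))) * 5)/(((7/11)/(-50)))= -845680000/52983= -15961.35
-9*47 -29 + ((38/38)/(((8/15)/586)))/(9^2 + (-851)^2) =-1309497461/2897128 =-452.00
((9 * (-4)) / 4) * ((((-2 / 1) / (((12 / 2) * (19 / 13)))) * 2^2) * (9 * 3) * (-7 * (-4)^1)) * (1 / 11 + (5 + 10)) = 19577376 / 209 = 93671.66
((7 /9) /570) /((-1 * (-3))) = 7 /15390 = 0.00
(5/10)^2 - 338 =-1351/4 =-337.75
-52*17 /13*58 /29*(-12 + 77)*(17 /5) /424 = -3757 /53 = -70.89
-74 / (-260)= 37 / 130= 0.28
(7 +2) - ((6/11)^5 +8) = 153275/161051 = 0.95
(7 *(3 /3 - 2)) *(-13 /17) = 91 /17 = 5.35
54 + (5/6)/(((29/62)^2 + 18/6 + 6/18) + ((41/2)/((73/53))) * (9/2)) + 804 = 5094284707/5937313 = 858.01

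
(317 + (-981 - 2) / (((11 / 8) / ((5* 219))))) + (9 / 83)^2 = -59297707286 / 75779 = -782508.44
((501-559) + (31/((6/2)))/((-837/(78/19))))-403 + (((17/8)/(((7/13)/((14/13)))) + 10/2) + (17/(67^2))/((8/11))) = -8323362979/18422856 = -451.80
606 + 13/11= 6679/11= 607.18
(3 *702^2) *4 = 5913648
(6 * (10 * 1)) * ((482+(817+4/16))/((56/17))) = 1325235/56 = 23664.91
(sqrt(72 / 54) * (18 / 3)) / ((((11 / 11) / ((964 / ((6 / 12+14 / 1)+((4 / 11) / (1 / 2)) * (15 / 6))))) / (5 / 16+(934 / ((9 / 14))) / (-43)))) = -1099003862 * sqrt(3) / 138933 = -13701.07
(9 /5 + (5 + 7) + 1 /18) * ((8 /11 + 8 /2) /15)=32422 /7425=4.37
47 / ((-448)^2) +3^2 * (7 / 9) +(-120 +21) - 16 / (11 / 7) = -225590779 / 2207744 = -102.18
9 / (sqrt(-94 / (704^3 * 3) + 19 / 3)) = 25344 * sqrt(218768864226) / 3314679761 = 3.58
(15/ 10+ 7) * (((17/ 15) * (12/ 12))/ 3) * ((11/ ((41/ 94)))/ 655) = 149413/ 1208475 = 0.12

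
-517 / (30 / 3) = -517 / 10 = -51.70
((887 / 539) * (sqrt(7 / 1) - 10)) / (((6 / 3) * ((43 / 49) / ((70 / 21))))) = -44350 / 1419 + 4435 * sqrt(7) / 1419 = -22.99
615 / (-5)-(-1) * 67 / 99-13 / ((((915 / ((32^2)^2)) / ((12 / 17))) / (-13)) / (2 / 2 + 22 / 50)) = 2524726649314 / 12832875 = 196738.97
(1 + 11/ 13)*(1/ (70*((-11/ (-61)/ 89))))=65148/ 5005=13.02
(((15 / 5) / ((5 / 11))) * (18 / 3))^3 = 7762392 / 125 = 62099.14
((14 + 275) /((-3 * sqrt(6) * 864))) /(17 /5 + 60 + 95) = -1445 * sqrt(6) /12317184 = -0.00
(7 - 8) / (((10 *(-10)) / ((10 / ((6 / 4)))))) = 1 / 15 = 0.07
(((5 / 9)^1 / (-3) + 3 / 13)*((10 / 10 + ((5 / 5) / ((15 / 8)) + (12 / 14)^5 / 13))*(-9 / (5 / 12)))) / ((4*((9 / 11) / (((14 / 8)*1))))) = -226245052 / 273894075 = -0.83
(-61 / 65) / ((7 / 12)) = -732 / 455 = -1.61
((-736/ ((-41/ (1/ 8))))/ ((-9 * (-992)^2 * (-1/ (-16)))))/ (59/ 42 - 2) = 161/ 23640600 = 0.00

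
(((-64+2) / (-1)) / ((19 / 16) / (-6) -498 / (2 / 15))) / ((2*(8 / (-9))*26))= 1674 / 4661527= 0.00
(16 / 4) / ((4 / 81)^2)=6561 / 4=1640.25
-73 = -73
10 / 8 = 5 / 4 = 1.25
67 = 67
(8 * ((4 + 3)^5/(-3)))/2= -22409.33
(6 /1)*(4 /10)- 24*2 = -228 /5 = -45.60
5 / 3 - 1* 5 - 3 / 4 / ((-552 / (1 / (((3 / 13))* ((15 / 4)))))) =-27587 / 8280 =-3.33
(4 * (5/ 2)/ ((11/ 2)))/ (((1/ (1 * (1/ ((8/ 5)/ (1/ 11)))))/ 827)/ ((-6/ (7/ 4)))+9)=62025/ 306812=0.20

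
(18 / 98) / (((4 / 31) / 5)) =1395 / 196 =7.12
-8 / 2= -4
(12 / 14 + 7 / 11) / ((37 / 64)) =7360 / 2849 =2.58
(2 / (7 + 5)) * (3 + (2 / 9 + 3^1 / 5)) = 86 / 135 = 0.64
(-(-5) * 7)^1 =35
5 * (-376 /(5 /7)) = -2632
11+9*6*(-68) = -3661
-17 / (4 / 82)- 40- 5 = -787 / 2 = -393.50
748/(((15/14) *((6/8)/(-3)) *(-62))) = 20944/465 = 45.04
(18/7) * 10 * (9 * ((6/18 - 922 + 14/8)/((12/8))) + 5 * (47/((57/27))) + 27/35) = -129453462/931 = -139047.76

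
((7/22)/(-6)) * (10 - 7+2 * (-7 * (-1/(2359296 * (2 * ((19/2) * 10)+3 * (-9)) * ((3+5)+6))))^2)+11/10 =183679914021872467933/195215367559477985280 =0.94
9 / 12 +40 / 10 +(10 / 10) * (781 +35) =820.75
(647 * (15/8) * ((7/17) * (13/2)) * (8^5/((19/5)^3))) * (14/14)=226087680000/116603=1938952.51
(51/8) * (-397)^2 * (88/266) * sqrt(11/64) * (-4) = -88418649 * sqrt(11)/532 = -551224.59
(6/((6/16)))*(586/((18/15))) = 7813.33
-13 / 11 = -1.18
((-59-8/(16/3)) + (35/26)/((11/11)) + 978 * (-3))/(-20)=38911/260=149.66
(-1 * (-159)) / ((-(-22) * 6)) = 53 / 44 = 1.20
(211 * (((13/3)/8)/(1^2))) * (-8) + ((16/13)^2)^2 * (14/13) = -1015704187/1113879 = -911.86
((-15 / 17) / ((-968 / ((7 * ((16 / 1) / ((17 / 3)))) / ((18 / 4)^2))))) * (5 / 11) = 1400 / 3461931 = 0.00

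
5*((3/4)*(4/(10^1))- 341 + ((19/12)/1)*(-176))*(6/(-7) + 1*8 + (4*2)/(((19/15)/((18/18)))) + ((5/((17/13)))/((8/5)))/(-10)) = -522710855/12768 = -40939.13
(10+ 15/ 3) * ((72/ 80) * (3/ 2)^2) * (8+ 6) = 1701/ 4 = 425.25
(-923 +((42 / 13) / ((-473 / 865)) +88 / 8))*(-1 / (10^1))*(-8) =-22576872 / 30745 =-734.33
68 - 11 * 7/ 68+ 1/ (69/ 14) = 314695/ 4692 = 67.07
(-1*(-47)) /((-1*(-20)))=47 /20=2.35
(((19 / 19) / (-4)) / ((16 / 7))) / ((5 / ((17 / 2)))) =-119 / 640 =-0.19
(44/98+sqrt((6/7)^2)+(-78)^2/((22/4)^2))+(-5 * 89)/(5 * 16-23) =194.62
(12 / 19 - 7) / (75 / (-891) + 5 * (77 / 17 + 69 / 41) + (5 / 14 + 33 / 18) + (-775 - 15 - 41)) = 175336623 / 21966067960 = 0.01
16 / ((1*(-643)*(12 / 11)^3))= -1331 / 69444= -0.02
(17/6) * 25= 425/6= 70.83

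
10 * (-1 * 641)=-6410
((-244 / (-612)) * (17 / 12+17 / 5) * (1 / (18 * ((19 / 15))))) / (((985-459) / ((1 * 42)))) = 7259 / 1079352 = 0.01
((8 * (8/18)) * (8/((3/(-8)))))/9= -2048/243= -8.43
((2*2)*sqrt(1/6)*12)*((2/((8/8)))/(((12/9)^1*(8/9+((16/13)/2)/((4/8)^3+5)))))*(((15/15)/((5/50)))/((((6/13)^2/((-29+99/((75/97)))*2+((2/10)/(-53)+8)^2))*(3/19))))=31491482271327*sqrt(6)/33988900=2269507.48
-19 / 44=-0.43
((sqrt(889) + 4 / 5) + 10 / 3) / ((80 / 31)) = 961 / 600 + 31 * sqrt(889) / 80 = 13.16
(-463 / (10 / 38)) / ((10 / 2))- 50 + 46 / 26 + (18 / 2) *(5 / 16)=-397.30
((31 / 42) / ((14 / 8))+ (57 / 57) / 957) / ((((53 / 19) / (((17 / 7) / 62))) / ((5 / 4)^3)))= 266838375 / 23010832768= 0.01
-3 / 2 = -1.50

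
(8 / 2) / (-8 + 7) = -4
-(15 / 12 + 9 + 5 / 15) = -127 / 12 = -10.58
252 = 252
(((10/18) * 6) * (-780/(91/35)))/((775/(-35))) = 1400/31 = 45.16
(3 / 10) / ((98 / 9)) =27 / 980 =0.03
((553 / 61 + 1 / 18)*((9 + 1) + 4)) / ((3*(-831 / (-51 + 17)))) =2383570 / 1368657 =1.74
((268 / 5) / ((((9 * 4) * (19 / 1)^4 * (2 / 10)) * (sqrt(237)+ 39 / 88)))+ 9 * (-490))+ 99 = -3090774408030499 / 716950686141+ 518848 * sqrt(237) / 2150852058423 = -4311.00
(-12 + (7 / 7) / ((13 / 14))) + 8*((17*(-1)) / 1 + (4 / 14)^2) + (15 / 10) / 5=-929829 / 6370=-145.97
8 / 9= 0.89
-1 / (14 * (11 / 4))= -2 / 77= -0.03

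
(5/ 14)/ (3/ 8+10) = 20/ 581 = 0.03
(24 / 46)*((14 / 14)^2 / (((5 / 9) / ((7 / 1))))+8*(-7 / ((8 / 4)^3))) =336 / 115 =2.92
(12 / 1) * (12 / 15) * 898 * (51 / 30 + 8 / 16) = 474144 / 25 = 18965.76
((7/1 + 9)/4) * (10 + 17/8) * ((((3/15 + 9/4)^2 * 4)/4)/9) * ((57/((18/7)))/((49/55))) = 6953639/8640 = 804.82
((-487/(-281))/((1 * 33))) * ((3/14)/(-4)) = -487/173096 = -0.00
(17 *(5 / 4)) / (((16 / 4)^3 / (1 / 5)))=17 / 256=0.07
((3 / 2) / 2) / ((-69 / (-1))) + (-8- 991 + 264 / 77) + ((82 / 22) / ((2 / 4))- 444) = -1432.11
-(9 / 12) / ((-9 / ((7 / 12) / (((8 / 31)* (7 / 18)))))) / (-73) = -31 / 4672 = -0.01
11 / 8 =1.38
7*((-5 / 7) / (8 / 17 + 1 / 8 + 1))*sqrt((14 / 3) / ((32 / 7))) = -170*sqrt(3) / 93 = -3.17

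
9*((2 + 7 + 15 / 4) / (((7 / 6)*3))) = 459 / 14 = 32.79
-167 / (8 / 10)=-835 / 4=-208.75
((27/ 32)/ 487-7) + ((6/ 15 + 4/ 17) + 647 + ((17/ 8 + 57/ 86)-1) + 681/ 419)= 15370925101747/ 23866038880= 644.05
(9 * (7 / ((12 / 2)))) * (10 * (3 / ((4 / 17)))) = 5355 / 4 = 1338.75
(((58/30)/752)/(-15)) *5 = -29/33840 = -0.00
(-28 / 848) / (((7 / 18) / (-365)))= 3285 / 106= 30.99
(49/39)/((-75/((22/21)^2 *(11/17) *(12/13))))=-21296/1939275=-0.01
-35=-35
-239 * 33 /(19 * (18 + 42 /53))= -139337 /6308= -22.09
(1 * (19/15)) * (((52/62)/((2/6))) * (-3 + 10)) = 3458/155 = 22.31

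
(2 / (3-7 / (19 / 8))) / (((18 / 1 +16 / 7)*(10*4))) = 133 / 2840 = 0.05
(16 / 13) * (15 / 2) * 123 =14760 / 13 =1135.38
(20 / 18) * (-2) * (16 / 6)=-160 / 27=-5.93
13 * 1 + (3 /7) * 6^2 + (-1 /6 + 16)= 1859 /42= 44.26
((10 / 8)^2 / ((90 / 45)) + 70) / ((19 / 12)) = 6795 / 152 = 44.70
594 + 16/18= 5354/9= 594.89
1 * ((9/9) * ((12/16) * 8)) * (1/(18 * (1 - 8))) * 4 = -4/21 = -0.19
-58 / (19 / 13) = -754 / 19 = -39.68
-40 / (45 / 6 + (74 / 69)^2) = -380880 / 82367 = -4.62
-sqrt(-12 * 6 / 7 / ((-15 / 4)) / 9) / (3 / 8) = -32 * sqrt(210) / 315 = -1.47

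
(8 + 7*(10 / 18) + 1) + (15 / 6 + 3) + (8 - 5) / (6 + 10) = 18.58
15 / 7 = 2.14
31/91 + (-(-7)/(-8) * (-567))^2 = 246140.36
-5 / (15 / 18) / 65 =-6 / 65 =-0.09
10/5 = 2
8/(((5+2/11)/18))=528/19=27.79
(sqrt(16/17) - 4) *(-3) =12 - 12 *sqrt(17)/17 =9.09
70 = 70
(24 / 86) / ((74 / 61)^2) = 0.19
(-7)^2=49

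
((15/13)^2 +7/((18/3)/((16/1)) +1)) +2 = 15657/1859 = 8.42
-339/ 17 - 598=-10505/ 17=-617.94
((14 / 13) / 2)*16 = 112 / 13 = 8.62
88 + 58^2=3452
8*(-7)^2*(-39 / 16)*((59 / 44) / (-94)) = 112749 / 8272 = 13.63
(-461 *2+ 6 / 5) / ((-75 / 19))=87476 / 375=233.27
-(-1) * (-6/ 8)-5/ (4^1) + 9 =7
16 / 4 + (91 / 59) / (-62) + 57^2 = 11899383 / 3658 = 3252.98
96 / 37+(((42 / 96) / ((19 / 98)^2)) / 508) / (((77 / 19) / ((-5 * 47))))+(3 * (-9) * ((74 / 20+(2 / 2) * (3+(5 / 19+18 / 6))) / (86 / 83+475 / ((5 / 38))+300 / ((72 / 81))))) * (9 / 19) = 109741077515317 / 88950181753840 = 1.23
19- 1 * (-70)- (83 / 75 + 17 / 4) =25093 / 300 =83.64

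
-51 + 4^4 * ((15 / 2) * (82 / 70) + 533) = 970523 / 7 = 138646.14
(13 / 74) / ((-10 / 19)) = -247 / 740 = -0.33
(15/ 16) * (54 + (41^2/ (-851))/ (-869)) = 50.63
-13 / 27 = -0.48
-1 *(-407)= 407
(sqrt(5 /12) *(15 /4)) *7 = 35 *sqrt(15) /8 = 16.94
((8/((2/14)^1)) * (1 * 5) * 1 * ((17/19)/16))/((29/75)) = 44625/1102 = 40.49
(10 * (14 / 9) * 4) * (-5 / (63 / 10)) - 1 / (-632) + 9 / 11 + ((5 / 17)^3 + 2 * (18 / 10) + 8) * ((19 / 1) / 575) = -383208767052263 / 7953886611000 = -48.18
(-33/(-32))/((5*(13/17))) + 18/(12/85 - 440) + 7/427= 22367219/91226720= 0.25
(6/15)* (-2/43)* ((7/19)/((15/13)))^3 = -3014284/4977061875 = -0.00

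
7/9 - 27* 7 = -1694/9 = -188.22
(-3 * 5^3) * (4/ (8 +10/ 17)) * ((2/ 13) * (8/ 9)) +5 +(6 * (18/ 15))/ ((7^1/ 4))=-1471807/ 99645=-14.77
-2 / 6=-1 / 3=-0.33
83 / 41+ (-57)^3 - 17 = -7593527 / 41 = -185207.98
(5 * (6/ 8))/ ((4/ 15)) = 225/ 16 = 14.06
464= 464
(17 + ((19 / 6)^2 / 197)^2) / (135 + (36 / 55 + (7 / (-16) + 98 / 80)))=0.12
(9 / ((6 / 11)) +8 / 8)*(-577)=-20195 / 2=-10097.50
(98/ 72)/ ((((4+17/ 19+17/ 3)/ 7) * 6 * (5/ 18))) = 931/ 1720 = 0.54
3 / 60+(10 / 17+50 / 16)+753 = 514599 / 680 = 756.76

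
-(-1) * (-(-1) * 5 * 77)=385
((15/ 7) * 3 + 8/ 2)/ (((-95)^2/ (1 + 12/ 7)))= 73/ 23275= 0.00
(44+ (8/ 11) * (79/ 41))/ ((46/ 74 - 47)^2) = 7007911/ 332009964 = 0.02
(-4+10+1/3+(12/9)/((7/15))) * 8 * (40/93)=61760/1953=31.62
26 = 26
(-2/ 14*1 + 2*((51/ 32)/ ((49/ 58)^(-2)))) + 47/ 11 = 26544759/ 4144448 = 6.40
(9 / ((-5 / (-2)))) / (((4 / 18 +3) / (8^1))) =1296 / 145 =8.94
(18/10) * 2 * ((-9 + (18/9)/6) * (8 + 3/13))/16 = -16.05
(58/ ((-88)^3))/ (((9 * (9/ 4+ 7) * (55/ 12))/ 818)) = -0.00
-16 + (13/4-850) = -3451/4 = -862.75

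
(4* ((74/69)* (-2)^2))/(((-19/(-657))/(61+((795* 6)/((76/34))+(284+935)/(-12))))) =10313217496/8303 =1242107.37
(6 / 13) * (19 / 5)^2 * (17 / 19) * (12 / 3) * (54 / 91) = 418608 / 29575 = 14.15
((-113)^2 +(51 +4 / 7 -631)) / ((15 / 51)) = 1450559 / 35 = 41444.54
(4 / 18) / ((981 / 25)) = 0.01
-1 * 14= -14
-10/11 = -0.91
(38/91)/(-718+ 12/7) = -19/32591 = -0.00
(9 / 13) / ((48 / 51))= 153 / 208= 0.74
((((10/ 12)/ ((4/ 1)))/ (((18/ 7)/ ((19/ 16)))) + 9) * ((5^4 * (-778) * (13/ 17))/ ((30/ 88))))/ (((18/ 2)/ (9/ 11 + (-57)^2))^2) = -4354348025490125/ 3366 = -1293626864376.15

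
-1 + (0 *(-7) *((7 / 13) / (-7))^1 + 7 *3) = 20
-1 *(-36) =36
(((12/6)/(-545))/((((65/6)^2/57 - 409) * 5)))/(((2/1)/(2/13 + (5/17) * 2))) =336528/502883770675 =0.00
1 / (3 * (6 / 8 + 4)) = 4 / 57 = 0.07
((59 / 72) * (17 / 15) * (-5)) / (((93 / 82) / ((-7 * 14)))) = 2015027 / 5022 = 401.24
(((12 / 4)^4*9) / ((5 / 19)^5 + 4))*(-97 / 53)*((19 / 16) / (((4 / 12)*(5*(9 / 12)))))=-1108918461051 / 3500657420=-316.77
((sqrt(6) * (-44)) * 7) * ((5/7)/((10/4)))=-88 * sqrt(6)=-215.56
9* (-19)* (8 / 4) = -342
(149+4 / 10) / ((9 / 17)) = 1411 / 5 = 282.20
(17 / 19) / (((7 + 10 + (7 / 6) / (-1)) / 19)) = 102 / 95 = 1.07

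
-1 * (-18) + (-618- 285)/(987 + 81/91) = 17.09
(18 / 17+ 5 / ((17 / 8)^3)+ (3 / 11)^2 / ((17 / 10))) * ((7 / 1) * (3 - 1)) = 13512968 / 594473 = 22.73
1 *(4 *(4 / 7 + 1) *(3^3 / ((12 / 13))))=1287 / 7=183.86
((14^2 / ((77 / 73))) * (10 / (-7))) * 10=-29200 / 11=-2654.55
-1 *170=-170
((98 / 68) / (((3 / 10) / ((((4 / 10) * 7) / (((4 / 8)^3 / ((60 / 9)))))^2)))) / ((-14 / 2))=-7024640 / 459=-15304.23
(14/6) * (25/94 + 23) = 54.29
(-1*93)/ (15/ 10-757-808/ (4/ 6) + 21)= 186/ 3893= 0.05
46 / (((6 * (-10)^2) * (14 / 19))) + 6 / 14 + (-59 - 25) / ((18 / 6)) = -115363 / 4200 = -27.47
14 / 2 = 7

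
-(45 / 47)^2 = -2025 / 2209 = -0.92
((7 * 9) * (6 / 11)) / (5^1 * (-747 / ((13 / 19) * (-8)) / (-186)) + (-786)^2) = 812448 / 14606258161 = 0.00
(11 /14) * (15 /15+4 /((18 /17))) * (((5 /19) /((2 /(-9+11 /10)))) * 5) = -186835 /9576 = -19.51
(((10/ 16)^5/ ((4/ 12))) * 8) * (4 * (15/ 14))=140625/ 14336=9.81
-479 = -479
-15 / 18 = -5 / 6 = -0.83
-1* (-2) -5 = -3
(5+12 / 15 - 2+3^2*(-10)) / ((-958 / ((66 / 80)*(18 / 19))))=128007 / 1820200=0.07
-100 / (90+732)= -50 / 411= -0.12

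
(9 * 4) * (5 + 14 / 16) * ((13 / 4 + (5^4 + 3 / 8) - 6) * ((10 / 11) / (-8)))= -10534815 / 704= -14964.23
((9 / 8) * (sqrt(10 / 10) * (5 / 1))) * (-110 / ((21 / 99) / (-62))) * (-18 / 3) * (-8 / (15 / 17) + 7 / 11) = 64034685 / 7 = 9147812.14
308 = 308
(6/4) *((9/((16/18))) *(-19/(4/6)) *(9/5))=-124659/160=-779.12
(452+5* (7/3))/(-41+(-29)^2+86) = 1391/2658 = 0.52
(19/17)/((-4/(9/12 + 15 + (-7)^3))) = 1463/16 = 91.44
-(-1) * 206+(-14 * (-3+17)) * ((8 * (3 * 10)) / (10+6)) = -2734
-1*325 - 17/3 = -992/3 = -330.67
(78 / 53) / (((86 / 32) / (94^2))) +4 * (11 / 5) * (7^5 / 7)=295899316 / 11395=25967.47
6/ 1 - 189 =-183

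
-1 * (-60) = 60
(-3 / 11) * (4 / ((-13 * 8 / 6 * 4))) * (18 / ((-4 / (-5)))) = 405 / 1144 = 0.35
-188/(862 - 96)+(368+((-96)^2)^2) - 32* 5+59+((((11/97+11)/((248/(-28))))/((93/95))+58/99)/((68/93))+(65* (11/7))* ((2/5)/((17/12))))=84934950.64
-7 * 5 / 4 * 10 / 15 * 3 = -35 / 2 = -17.50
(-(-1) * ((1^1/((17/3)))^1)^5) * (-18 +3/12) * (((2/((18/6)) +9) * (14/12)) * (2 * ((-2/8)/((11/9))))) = 0.01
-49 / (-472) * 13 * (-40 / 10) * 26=-8281 / 59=-140.36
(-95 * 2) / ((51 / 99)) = -368.82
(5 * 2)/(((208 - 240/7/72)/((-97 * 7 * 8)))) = -570360/2179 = -261.75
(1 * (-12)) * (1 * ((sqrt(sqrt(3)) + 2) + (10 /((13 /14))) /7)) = -552 /13 -12 * 3^(1 /4) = -58.25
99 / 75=33 / 25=1.32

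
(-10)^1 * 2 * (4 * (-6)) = 480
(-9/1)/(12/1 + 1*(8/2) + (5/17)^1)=-0.55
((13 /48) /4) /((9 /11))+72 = 72.08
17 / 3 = 5.67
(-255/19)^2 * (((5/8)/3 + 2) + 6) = 4269975/2888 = 1478.52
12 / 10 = 6 / 5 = 1.20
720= 720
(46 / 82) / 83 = 23 / 3403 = 0.01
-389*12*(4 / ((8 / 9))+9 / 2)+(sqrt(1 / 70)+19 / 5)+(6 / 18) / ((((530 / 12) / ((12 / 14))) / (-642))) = -42012.23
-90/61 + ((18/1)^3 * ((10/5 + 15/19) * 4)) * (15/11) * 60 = 67877462790/12749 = 5324140.15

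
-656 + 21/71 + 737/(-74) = -3497397/5254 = -665.66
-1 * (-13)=13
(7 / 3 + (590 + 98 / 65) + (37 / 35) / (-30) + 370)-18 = 12910249 / 13650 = 945.81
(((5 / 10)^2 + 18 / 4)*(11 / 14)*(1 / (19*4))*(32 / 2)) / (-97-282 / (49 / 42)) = -0.00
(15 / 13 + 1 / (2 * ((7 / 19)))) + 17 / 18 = 2830 / 819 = 3.46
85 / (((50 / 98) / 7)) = 5831 / 5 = 1166.20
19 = 19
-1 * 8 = -8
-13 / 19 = -0.68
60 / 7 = 8.57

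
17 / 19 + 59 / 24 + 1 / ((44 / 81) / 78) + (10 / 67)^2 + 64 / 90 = 49878379241 / 337752360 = 147.68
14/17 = 0.82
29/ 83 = 0.35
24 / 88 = 3 / 11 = 0.27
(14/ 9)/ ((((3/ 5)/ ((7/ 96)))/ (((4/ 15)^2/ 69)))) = 49/ 251505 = 0.00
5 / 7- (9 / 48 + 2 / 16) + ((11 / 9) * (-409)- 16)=-519611 / 1008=-515.49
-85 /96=-0.89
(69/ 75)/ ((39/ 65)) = 23/ 15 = 1.53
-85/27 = -3.15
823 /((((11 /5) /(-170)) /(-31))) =21686050 /11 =1971459.09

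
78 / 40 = 1.95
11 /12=0.92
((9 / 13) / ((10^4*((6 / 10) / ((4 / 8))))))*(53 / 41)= 159 / 2132000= 0.00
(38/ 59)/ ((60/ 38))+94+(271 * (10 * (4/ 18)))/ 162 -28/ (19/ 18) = 292556797/ 4086045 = 71.60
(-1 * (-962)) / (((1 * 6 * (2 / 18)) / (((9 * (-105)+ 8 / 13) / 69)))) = -454249 / 23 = -19749.96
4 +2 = 6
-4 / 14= -2 / 7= -0.29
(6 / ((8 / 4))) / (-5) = -3 / 5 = -0.60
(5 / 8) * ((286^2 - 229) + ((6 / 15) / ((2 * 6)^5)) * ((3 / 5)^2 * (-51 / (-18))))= 845686656017 / 16588800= 50979.38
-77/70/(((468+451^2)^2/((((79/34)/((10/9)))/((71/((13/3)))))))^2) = -0.00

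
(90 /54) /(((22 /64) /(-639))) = -34080 /11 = -3098.18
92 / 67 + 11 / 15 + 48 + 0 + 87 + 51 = 189047 / 1005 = 188.11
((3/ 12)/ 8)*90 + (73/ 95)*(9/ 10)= 26631/ 7600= 3.50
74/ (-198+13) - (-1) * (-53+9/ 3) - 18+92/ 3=-566/ 15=-37.73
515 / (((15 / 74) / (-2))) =-15244 / 3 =-5081.33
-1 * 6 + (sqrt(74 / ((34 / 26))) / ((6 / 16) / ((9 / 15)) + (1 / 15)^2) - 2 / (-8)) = -23 / 4 + 1800 * sqrt(16354) / 19261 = 6.20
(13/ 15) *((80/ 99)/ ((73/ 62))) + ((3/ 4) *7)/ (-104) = 4909435/ 9019296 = 0.54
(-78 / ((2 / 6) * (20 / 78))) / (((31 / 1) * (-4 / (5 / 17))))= 4563 / 2108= 2.16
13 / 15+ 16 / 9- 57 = -2446 / 45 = -54.36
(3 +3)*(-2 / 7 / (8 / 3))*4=-18 / 7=-2.57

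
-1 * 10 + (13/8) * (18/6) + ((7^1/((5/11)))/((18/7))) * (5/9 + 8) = 149407/3240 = 46.11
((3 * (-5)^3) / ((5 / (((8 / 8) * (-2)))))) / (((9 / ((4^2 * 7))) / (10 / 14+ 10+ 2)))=71200 / 3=23733.33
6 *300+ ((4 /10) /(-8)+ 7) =36139 /20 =1806.95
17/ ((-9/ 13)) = -221/ 9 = -24.56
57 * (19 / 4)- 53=871 / 4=217.75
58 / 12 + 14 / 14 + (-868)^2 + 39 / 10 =11301506 / 15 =753433.73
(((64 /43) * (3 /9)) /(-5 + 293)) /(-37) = -2 /42957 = -0.00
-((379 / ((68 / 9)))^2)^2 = -135371386676241 / 21381376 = -6331275.72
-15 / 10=-3 / 2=-1.50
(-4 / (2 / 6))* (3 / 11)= -3.27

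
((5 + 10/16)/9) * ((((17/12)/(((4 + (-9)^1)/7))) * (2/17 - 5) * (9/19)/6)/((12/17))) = 9877/14592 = 0.68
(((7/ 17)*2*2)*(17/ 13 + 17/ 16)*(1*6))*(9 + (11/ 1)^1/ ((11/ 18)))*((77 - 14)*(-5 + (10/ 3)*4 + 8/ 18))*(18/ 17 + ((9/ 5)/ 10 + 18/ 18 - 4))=-13612189563/ 22100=-615936.18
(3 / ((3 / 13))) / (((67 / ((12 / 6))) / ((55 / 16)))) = 715 / 536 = 1.33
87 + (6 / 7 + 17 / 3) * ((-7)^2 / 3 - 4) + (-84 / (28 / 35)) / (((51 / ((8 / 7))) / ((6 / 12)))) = 166.28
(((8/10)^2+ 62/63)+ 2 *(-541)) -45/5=-1715767/1575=-1089.38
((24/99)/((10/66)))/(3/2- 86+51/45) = -48/2501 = -0.02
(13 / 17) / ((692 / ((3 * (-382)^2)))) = 483.77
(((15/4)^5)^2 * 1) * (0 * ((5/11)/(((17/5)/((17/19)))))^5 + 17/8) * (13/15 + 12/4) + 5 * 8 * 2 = 18952911716195/4194304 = 4518726.28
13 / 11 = 1.18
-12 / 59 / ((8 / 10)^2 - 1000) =25 / 122838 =0.00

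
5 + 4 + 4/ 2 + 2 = 13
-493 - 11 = -504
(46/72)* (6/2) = 23/12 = 1.92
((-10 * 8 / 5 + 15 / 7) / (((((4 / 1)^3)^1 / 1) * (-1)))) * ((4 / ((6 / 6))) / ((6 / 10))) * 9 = 1455 / 112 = 12.99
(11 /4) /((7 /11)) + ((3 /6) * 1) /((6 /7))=103 /21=4.90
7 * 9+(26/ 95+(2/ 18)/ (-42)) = 2272063/ 35910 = 63.27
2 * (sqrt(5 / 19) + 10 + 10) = 41.03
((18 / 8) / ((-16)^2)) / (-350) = -9 / 358400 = -0.00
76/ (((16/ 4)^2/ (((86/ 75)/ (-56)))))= -817/ 8400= -0.10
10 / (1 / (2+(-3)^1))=-10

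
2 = 2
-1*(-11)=11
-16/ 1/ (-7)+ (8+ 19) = 29.29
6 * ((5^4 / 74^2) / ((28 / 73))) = 136875 / 76664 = 1.79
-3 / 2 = -1.50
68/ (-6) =-34/ 3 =-11.33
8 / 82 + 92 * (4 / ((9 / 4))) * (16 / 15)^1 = 966172 / 5535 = 174.56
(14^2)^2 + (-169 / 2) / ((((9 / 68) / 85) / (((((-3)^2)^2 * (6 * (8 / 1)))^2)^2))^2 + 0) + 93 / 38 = -69154590432816791753467941091696818499 / 38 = -1819857642968862940880735000000000000.00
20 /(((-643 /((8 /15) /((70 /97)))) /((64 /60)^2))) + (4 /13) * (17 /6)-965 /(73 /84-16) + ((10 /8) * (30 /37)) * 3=1256761763409101 /18573913244250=67.66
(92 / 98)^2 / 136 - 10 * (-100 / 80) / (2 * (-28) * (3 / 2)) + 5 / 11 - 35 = -373784737 / 10775688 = -34.69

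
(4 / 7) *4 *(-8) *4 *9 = -4608 / 7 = -658.29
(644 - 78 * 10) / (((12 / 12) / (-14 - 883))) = 121992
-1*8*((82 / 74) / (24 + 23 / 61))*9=-3.27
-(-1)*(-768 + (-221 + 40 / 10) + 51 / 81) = -26578 / 27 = -984.37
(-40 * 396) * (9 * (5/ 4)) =-178200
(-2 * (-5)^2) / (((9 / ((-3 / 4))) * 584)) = 25 / 3504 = 0.01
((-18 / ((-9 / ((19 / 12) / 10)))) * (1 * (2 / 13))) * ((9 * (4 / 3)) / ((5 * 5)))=38 / 1625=0.02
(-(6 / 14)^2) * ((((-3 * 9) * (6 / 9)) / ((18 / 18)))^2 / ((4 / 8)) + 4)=-119.76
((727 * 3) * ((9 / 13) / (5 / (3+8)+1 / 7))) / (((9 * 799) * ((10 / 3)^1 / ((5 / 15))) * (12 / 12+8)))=55979 / 14334060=0.00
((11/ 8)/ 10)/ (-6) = -11/ 480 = -0.02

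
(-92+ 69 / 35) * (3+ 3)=-18906 / 35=-540.17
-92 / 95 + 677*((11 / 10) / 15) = 138733 / 2850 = 48.68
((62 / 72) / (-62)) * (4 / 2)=-1 / 36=-0.03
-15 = -15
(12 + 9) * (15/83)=315/83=3.80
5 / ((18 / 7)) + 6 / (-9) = 23 / 18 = 1.28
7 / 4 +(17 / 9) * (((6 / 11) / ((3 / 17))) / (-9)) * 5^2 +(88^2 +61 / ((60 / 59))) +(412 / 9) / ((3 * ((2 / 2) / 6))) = 35110172 / 4455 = 7881.07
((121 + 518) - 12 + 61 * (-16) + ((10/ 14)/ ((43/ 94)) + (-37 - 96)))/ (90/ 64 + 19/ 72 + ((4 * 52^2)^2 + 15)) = -41648256/ 10141271330029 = -0.00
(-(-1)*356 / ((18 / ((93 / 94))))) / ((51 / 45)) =13795 / 799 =17.27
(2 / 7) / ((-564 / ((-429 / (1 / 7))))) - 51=-4651 / 94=-49.48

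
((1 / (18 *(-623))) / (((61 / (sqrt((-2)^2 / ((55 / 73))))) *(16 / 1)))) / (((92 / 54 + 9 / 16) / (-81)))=243 *sqrt(4015) / 2046271535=0.00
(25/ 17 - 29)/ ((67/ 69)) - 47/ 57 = -1894177/ 64923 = -29.18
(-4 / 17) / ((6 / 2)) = -4 / 51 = -0.08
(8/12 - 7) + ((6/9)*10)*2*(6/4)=41/3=13.67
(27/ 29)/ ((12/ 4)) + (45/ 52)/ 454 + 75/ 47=61394919/ 32177704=1.91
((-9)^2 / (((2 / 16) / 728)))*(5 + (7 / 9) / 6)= 2419872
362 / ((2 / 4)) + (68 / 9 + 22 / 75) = 164666 / 225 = 731.85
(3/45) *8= 8/15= 0.53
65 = 65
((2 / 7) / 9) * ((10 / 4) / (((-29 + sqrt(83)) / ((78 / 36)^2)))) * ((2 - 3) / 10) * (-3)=-4901 / 1146096 - 169 * sqrt(83) / 1146096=-0.01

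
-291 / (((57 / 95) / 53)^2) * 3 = -6811825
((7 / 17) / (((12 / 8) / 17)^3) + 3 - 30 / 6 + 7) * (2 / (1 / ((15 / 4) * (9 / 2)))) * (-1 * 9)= -734355 / 4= -183588.75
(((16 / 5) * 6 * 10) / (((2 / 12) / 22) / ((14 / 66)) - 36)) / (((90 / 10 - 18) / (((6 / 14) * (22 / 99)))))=512 / 9063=0.06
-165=-165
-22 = -22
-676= -676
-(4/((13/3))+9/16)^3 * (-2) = 6.56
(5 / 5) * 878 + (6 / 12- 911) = -65 / 2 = -32.50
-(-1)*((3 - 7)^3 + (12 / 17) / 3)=-1084 / 17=-63.76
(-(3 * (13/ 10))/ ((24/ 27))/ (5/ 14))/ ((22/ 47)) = -115479/ 4400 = -26.25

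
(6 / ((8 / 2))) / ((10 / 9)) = 27 / 20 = 1.35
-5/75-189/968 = -3803/14520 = -0.26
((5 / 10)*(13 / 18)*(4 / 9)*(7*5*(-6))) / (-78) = 35 / 81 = 0.43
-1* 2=-2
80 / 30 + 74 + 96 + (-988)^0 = 173.67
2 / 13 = 0.15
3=3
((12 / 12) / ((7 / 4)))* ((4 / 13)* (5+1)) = 96 / 91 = 1.05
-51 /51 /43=-1 /43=-0.02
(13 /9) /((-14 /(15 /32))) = -65 /1344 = -0.05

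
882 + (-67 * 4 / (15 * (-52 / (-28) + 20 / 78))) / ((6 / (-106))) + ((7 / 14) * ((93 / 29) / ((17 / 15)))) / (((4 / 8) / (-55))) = 3736598207 / 4266915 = 875.71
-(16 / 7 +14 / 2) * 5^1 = -325 / 7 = -46.43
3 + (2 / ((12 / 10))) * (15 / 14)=67 / 14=4.79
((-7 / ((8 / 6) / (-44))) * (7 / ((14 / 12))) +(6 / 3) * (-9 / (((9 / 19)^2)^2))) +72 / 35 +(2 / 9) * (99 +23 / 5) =5376244 / 5103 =1053.55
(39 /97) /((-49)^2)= 39 /232897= 0.00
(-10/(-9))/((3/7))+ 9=313/27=11.59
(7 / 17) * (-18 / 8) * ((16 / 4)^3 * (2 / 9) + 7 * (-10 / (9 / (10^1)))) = 1001 / 17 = 58.88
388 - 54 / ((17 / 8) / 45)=-12844 / 17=-755.53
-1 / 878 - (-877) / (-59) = -770065 / 51802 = -14.87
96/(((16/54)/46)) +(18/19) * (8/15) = 1415928/95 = 14904.51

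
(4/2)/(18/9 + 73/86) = 0.70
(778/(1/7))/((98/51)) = 19839/7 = 2834.14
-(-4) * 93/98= 186/49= 3.80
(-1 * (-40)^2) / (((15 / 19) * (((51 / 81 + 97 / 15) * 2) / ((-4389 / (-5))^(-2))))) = -10000 / 53959829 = -0.00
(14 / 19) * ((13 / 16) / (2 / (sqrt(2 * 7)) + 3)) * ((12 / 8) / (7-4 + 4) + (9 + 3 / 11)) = 398853 / 203984-18993 * sqrt(14) / 203984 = 1.61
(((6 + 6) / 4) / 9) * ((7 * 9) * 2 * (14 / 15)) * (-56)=-10976 / 5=-2195.20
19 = 19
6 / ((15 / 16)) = 32 / 5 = 6.40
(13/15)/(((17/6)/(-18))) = -468/85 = -5.51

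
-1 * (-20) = 20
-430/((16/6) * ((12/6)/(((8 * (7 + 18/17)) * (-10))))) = 883650/17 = 51979.41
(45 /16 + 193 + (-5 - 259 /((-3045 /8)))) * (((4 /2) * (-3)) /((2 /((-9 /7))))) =11995119 /16240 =738.62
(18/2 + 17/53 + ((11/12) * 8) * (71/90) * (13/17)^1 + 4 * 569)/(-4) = -278513099/486540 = -572.44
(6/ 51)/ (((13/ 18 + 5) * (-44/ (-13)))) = 117/ 19261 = 0.01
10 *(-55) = -550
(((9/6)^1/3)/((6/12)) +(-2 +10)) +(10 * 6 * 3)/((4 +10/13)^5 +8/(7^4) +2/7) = 1108861048417/122216255943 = 9.07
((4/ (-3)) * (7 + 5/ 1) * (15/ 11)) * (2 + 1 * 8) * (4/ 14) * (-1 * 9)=43200/ 77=561.04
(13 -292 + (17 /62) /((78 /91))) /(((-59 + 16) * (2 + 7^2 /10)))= 518345 /551862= 0.94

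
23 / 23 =1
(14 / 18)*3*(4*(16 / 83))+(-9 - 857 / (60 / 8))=-50409 / 415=-121.47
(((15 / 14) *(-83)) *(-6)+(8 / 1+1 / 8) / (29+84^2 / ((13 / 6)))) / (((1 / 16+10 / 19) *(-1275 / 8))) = -77597237584 / 13647444195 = -5.69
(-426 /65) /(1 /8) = -3408 /65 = -52.43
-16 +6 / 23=-362 / 23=-15.74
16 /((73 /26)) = 416 /73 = 5.70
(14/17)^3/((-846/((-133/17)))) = 182476/35329383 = 0.01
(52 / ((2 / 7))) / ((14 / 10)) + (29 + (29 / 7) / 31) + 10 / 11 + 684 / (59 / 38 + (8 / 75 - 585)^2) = 27935422010654254 / 174547589660059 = 160.04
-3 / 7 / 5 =-3 / 35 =-0.09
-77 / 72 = -1.07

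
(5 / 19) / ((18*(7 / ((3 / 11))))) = 5 / 8778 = 0.00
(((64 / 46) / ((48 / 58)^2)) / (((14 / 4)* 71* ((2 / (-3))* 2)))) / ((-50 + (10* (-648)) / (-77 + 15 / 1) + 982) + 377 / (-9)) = -2697 / 437532956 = -0.00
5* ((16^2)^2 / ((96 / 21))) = 71680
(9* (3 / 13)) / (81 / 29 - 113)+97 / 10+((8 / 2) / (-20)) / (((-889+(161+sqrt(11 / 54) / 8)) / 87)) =2088* sqrt(66) / 9158123465+217222954211431 / 22382453748460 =9.71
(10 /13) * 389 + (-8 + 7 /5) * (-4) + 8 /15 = 63602 /195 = 326.16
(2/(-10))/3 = -1/15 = -0.07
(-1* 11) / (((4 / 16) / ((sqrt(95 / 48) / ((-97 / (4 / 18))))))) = 22* sqrt(285) / 2619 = 0.14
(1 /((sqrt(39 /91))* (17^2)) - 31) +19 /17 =-508 /17 +sqrt(21) /867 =-29.88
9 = 9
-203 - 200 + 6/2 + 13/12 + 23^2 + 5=135.08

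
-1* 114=-114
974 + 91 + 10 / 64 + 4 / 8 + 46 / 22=375847 / 352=1067.75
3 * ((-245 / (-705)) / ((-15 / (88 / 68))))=-1078 / 11985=-0.09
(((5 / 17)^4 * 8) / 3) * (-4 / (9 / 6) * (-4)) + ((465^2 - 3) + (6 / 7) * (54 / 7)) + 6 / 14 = 7964320421647 / 36832761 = 216229.25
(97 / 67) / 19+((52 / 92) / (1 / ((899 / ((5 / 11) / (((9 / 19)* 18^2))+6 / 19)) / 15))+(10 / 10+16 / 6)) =9386362366054 / 85316517285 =110.02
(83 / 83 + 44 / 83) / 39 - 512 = -1657217 / 3237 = -511.96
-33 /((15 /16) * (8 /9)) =-198 /5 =-39.60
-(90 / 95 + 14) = -284 / 19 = -14.95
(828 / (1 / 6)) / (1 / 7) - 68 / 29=1008436 / 29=34773.66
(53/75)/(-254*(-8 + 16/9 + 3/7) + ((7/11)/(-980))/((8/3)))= 55968/116549695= 0.00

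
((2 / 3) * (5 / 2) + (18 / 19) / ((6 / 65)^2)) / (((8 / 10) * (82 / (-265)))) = -17046125 / 37392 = -455.88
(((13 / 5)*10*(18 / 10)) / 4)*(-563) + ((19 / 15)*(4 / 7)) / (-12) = -4149911 / 630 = -6587.16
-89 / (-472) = 89 / 472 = 0.19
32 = 32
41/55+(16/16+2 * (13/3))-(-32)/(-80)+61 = 11717/165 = 71.01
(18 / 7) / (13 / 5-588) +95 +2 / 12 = 11698679 / 122934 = 95.16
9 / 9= 1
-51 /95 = -0.54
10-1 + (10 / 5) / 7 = 65 / 7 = 9.29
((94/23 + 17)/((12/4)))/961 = 485/66309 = 0.01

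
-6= -6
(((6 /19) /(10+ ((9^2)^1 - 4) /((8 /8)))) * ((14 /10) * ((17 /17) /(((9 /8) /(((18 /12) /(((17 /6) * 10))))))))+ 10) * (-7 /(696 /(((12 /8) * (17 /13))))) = -8196321 /41545400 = -0.20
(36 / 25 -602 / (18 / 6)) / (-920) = 7471 / 34500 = 0.22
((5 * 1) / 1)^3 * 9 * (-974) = -1095750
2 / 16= 1 / 8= 0.12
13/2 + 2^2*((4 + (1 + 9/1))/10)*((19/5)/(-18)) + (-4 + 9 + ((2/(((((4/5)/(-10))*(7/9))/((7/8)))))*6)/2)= -74.06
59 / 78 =0.76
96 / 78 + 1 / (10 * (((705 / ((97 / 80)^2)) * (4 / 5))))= 577658317 / 469248000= 1.23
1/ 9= 0.11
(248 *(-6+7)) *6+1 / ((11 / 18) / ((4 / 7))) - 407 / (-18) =2095003 / 1386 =1511.55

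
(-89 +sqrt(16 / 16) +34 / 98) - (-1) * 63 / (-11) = -50332 / 539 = -93.38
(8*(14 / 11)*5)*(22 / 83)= 1120 / 83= 13.49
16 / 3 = 5.33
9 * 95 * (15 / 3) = 4275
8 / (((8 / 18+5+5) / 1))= 36 / 47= 0.77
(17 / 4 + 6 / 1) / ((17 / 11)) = 6.63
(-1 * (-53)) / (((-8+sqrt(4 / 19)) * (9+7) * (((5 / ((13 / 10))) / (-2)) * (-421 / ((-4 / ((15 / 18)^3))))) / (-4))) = -1885104 / 132878125 - 24804 * sqrt(19) / 132878125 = -0.02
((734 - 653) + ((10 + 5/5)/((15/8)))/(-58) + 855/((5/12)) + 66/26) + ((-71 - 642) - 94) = 7512313/5655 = 1328.44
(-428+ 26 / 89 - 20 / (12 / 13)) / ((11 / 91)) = -10918453 / 2937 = -3717.55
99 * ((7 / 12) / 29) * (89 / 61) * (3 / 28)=8811 / 28304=0.31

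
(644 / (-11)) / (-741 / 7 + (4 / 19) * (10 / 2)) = 85652 / 153329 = 0.56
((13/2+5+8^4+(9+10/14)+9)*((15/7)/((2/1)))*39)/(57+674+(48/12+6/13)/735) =6589770525/27939052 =235.86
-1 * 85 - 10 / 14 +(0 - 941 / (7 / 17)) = -2371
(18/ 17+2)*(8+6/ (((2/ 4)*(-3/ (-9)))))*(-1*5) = -11440/ 17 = -672.94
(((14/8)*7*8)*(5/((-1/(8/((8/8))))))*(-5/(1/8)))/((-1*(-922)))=78400/461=170.07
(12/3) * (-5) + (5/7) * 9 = -95/7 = -13.57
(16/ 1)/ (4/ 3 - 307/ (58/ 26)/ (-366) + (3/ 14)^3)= 232998528/ 25035485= 9.31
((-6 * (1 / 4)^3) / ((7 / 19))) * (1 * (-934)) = 26619 / 112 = 237.67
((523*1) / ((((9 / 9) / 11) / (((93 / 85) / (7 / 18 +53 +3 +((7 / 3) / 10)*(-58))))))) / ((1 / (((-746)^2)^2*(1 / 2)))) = 1491334764827844816 / 65569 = 22744509826714.53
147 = 147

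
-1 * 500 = -500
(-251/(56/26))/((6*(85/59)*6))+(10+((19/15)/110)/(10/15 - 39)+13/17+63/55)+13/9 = 2006458261/180642000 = 11.11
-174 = -174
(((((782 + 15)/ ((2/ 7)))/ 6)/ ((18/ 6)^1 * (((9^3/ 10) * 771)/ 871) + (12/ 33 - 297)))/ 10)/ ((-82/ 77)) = 4115834723/ 9714818472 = 0.42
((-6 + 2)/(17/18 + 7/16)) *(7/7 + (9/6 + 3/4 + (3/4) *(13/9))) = -2496/199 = -12.54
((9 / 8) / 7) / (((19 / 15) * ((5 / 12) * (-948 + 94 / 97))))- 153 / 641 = -3743636013 / 15663022172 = -0.24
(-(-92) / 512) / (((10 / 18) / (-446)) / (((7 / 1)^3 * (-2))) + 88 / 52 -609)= -205831899 / 695670512480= -0.00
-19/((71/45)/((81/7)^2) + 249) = -5609655/73519484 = -0.08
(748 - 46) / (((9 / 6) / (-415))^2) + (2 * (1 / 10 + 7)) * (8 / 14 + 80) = 1880737044 / 35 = 53735344.11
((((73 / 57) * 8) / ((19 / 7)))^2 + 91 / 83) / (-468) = -1493807651 / 45559700316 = -0.03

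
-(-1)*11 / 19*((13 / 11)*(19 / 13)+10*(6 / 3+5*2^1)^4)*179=408295241 / 19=21489223.21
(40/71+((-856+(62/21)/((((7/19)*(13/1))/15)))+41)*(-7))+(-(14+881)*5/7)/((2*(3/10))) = 88684240/19383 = 4575.36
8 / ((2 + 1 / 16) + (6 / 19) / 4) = 2432 / 651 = 3.74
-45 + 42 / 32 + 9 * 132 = 18309 / 16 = 1144.31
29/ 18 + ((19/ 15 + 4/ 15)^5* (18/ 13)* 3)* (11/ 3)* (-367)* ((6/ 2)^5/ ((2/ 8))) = -33674636453411/ 731250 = -46050784.89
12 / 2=6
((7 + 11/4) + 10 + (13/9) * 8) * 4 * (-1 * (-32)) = 36064/9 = 4007.11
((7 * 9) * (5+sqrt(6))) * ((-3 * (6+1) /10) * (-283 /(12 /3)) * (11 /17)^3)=498338379 * sqrt(6) /196520+498338379 /39304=18890.53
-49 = -49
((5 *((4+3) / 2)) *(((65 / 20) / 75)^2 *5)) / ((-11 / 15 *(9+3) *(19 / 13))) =-15379 / 1203840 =-0.01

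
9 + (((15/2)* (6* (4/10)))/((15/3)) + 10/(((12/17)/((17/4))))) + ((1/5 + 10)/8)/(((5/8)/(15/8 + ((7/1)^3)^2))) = 36012089/150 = 240080.59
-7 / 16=-0.44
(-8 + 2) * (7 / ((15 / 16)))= -224 / 5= -44.80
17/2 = 8.50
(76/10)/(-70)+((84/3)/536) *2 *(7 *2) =15877/11725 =1.35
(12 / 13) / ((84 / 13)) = 1 / 7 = 0.14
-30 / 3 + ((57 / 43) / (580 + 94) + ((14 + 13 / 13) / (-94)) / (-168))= -762583761 / 76280624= -10.00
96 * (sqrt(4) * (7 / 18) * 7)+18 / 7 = 11030 / 21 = 525.24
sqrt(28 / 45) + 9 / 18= 1.29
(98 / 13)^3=941192 / 2197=428.40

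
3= 3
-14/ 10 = -1.40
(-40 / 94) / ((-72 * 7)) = 5 / 5922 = 0.00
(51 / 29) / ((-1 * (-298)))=51 / 8642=0.01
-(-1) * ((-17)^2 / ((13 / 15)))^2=18792225 / 169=111196.60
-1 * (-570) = 570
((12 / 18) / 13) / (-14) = -1 / 273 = -0.00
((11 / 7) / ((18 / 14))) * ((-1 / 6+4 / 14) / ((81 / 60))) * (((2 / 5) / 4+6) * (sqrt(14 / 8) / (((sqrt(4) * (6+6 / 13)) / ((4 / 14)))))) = 43615 * sqrt(7) / 6001128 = 0.02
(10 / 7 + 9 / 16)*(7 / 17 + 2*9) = 69799 / 1904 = 36.66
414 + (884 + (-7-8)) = 1283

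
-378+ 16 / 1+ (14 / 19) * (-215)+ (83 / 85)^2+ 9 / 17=-518.94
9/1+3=12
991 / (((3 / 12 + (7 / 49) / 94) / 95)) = 123894820 / 331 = 374304.59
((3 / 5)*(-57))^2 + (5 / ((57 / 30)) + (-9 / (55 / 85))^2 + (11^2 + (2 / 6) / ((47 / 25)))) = 12049895194 / 8103975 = 1486.91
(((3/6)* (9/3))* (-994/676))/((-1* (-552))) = -497/124384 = -0.00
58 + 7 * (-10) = -12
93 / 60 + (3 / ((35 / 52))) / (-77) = 3217 / 2156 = 1.49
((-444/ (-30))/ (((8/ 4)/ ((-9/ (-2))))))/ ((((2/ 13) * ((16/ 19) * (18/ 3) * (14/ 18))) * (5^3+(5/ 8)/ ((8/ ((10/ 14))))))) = 9139/ 20750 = 0.44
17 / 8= 2.12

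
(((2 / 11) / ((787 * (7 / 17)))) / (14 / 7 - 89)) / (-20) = 17 / 52721130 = 0.00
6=6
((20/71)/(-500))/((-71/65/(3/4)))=39/100820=0.00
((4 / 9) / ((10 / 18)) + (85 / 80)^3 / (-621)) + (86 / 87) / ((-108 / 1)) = 872913853 / 1106472960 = 0.79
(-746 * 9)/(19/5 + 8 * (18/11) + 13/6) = -2215620/6289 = -352.30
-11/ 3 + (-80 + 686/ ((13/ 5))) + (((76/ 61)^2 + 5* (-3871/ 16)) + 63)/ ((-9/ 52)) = 11835643903/ 1741428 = 6796.52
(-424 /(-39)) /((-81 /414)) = -19504 /351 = -55.57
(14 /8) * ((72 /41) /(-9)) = -14 /41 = -0.34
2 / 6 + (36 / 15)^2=457 / 75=6.09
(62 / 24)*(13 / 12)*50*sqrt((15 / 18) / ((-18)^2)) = 10075*sqrt(30) / 7776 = 7.10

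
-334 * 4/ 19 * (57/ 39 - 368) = 6366040/ 247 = 25773.44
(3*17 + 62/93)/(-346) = -155/1038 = -0.15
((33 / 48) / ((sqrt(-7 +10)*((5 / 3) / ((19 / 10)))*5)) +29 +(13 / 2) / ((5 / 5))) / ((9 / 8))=209*sqrt(3) / 4500 +284 / 9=31.64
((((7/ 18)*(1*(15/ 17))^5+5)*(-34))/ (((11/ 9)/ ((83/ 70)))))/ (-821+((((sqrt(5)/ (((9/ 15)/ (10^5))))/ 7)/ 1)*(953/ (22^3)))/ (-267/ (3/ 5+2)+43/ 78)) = 0.20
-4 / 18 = -2 / 9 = -0.22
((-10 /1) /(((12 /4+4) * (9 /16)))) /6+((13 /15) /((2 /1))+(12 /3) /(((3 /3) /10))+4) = 83179 /1890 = 44.01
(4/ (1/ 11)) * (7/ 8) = 77/ 2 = 38.50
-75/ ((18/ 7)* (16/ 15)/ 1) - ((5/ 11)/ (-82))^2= -177976075/ 6508832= -27.34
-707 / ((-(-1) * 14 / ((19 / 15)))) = -63.97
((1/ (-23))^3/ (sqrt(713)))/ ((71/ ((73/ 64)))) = -73*sqrt(713)/ 39419522624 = -0.00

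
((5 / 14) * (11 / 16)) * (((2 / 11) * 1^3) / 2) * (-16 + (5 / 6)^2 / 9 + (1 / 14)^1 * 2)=-178945 / 508032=-0.35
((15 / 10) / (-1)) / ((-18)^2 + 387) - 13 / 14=-0.93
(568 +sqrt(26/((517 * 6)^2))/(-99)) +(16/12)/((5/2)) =8528/15 - sqrt(26)/307098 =568.53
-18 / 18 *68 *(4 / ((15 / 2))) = -544 / 15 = -36.27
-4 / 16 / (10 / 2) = -1 / 20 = -0.05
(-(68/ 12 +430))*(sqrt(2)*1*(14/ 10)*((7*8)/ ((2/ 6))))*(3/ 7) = -219576*sqrt(2)/ 5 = -62105.47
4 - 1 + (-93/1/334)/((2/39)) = -1623/668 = -2.43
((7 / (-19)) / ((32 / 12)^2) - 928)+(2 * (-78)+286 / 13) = -1291455 / 1216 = -1062.05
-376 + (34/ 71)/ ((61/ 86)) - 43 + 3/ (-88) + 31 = -147633345/ 381128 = -387.36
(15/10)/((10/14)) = 21/10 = 2.10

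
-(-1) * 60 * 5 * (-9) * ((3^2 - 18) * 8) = 194400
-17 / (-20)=17 / 20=0.85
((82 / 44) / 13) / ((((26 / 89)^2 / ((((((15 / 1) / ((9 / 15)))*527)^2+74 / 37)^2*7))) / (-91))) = -43588283853544651715571 / 1352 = -32239854921260837067.73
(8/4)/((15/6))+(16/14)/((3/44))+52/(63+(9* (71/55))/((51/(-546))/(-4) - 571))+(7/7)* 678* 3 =4925165151794/2399724705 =2052.39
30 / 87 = 10 / 29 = 0.34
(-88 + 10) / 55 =-78 / 55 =-1.42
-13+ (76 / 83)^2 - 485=-3424946 / 6889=-497.16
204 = 204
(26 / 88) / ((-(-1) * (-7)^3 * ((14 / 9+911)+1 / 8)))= -234 / 247935149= -0.00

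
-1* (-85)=85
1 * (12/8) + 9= 21/2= 10.50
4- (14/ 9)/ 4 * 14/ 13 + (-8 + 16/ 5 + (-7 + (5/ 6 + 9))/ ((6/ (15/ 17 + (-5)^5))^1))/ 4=-1714931/ 4680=-366.44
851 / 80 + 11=1731 / 80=21.64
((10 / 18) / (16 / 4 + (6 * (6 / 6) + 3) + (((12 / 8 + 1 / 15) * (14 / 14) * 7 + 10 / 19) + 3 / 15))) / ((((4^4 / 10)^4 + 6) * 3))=11875 / 680090728401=0.00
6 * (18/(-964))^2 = 243/116162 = 0.00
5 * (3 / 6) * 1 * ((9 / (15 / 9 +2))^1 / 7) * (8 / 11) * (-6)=-3240 / 847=-3.83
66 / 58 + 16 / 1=497 / 29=17.14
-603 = -603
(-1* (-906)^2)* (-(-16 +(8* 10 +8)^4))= 49225140918720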